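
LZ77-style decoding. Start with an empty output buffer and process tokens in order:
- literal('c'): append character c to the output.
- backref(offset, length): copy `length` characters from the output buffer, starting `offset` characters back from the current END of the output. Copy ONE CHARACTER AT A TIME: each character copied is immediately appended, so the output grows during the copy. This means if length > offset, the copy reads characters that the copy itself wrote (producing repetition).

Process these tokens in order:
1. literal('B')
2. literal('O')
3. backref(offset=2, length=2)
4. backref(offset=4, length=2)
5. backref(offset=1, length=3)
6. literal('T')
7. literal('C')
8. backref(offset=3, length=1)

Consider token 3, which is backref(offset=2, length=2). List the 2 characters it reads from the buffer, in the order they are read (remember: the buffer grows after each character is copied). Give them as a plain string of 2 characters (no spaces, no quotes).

Token 1: literal('B'). Output: "B"
Token 2: literal('O'). Output: "BO"
Token 3: backref(off=2, len=2). Buffer before: "BO" (len 2)
  byte 1: read out[0]='B', append. Buffer now: "BOB"
  byte 2: read out[1]='O', append. Buffer now: "BOBO"

Answer: BO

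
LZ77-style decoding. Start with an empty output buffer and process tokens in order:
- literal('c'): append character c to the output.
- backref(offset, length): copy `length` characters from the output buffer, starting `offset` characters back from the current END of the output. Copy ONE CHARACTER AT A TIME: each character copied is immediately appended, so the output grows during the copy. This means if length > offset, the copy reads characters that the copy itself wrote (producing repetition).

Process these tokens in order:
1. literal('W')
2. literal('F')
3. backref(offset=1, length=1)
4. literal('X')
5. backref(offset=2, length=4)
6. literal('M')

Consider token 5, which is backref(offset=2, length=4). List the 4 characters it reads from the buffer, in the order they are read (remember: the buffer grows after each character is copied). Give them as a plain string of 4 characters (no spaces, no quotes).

Token 1: literal('W'). Output: "W"
Token 2: literal('F'). Output: "WF"
Token 3: backref(off=1, len=1). Copied 'F' from pos 1. Output: "WFF"
Token 4: literal('X'). Output: "WFFX"
Token 5: backref(off=2, len=4). Buffer before: "WFFX" (len 4)
  byte 1: read out[2]='F', append. Buffer now: "WFFXF"
  byte 2: read out[3]='X', append. Buffer now: "WFFXFX"
  byte 3: read out[4]='F', append. Buffer now: "WFFXFXF"
  byte 4: read out[5]='X', append. Buffer now: "WFFXFXFX"

Answer: FXFX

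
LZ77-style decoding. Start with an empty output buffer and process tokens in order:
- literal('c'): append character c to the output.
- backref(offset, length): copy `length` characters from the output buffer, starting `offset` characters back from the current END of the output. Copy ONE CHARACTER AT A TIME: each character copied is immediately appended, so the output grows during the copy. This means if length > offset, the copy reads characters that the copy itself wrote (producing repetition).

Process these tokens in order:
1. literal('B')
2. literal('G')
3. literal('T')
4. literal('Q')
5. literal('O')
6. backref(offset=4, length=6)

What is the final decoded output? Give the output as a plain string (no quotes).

Answer: BGTQOGTQOGT

Derivation:
Token 1: literal('B'). Output: "B"
Token 2: literal('G'). Output: "BG"
Token 3: literal('T'). Output: "BGT"
Token 4: literal('Q'). Output: "BGTQ"
Token 5: literal('O'). Output: "BGTQO"
Token 6: backref(off=4, len=6) (overlapping!). Copied 'GTQOGT' from pos 1. Output: "BGTQOGTQOGT"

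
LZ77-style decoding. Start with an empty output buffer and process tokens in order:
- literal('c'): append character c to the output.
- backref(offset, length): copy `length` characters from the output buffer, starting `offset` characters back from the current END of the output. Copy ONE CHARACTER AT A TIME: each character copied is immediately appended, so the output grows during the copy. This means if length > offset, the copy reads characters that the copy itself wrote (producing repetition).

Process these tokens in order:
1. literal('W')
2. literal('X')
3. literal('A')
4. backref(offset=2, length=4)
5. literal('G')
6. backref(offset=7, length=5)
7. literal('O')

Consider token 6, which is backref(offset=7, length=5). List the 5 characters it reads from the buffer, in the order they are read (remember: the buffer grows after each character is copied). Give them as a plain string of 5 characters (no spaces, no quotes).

Answer: XAXAX

Derivation:
Token 1: literal('W'). Output: "W"
Token 2: literal('X'). Output: "WX"
Token 3: literal('A'). Output: "WXA"
Token 4: backref(off=2, len=4) (overlapping!). Copied 'XAXA' from pos 1. Output: "WXAXAXA"
Token 5: literal('G'). Output: "WXAXAXAG"
Token 6: backref(off=7, len=5). Buffer before: "WXAXAXAG" (len 8)
  byte 1: read out[1]='X', append. Buffer now: "WXAXAXAGX"
  byte 2: read out[2]='A', append. Buffer now: "WXAXAXAGXA"
  byte 3: read out[3]='X', append. Buffer now: "WXAXAXAGXAX"
  byte 4: read out[4]='A', append. Buffer now: "WXAXAXAGXAXA"
  byte 5: read out[5]='X', append. Buffer now: "WXAXAXAGXAXAX"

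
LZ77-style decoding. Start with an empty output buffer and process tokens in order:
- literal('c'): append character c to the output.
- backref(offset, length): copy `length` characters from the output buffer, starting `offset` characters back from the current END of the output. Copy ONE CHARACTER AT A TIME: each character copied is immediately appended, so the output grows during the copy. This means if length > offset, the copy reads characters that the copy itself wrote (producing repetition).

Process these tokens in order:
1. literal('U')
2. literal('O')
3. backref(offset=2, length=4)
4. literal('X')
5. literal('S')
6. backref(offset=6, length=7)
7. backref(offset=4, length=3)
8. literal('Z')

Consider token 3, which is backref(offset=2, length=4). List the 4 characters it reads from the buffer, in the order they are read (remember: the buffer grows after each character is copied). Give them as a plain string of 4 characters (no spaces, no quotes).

Answer: UOUO

Derivation:
Token 1: literal('U'). Output: "U"
Token 2: literal('O'). Output: "UO"
Token 3: backref(off=2, len=4). Buffer before: "UO" (len 2)
  byte 1: read out[0]='U', append. Buffer now: "UOU"
  byte 2: read out[1]='O', append. Buffer now: "UOUO"
  byte 3: read out[2]='U', append. Buffer now: "UOUOU"
  byte 4: read out[3]='O', append. Buffer now: "UOUOUO"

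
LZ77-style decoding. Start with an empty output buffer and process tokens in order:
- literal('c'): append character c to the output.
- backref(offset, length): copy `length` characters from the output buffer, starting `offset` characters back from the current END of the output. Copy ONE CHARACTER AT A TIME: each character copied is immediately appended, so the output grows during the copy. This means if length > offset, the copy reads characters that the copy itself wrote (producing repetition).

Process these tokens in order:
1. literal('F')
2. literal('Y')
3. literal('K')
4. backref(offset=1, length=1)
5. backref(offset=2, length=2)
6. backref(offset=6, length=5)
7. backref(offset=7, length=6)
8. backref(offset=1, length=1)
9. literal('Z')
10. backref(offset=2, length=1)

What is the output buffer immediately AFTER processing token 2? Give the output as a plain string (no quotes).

Token 1: literal('F'). Output: "F"
Token 2: literal('Y'). Output: "FY"

Answer: FY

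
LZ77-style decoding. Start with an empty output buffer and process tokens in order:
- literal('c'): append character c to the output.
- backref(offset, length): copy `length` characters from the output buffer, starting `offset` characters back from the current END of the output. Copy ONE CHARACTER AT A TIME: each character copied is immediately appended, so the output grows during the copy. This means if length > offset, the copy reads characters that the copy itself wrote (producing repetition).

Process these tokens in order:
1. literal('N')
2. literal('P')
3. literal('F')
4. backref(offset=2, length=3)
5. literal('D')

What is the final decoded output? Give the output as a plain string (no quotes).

Token 1: literal('N'). Output: "N"
Token 2: literal('P'). Output: "NP"
Token 3: literal('F'). Output: "NPF"
Token 4: backref(off=2, len=3) (overlapping!). Copied 'PFP' from pos 1. Output: "NPFPFP"
Token 5: literal('D'). Output: "NPFPFPD"

Answer: NPFPFPD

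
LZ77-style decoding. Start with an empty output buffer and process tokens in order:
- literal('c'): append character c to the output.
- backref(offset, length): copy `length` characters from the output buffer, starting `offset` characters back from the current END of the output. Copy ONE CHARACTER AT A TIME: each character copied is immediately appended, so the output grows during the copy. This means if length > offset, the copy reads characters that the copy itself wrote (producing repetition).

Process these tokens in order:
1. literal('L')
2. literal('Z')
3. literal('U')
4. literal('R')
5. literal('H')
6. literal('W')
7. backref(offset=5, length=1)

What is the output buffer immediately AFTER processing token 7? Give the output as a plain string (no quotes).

Answer: LZURHWZ

Derivation:
Token 1: literal('L'). Output: "L"
Token 2: literal('Z'). Output: "LZ"
Token 3: literal('U'). Output: "LZU"
Token 4: literal('R'). Output: "LZUR"
Token 5: literal('H'). Output: "LZURH"
Token 6: literal('W'). Output: "LZURHW"
Token 7: backref(off=5, len=1). Copied 'Z' from pos 1. Output: "LZURHWZ"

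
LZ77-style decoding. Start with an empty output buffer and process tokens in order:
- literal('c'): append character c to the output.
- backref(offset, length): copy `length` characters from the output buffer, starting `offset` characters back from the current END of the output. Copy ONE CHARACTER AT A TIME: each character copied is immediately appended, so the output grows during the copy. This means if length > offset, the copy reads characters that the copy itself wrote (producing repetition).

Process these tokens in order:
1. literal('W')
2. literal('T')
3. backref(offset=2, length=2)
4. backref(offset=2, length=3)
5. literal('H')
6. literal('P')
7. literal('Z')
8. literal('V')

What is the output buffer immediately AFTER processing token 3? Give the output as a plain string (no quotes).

Answer: WTWT

Derivation:
Token 1: literal('W'). Output: "W"
Token 2: literal('T'). Output: "WT"
Token 3: backref(off=2, len=2). Copied 'WT' from pos 0. Output: "WTWT"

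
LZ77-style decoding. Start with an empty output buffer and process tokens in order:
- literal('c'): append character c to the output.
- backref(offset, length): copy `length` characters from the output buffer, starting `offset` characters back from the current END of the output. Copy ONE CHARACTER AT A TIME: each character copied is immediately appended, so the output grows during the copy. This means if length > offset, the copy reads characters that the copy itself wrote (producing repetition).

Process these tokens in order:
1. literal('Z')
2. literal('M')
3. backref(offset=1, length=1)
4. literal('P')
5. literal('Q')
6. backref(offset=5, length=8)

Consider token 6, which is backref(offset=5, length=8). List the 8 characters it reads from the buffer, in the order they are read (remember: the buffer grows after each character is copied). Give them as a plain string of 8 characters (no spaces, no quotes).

Answer: ZMMPQZMM

Derivation:
Token 1: literal('Z'). Output: "Z"
Token 2: literal('M'). Output: "ZM"
Token 3: backref(off=1, len=1). Copied 'M' from pos 1. Output: "ZMM"
Token 4: literal('P'). Output: "ZMMP"
Token 5: literal('Q'). Output: "ZMMPQ"
Token 6: backref(off=5, len=8). Buffer before: "ZMMPQ" (len 5)
  byte 1: read out[0]='Z', append. Buffer now: "ZMMPQZ"
  byte 2: read out[1]='M', append. Buffer now: "ZMMPQZM"
  byte 3: read out[2]='M', append. Buffer now: "ZMMPQZMM"
  byte 4: read out[3]='P', append. Buffer now: "ZMMPQZMMP"
  byte 5: read out[4]='Q', append. Buffer now: "ZMMPQZMMPQ"
  byte 6: read out[5]='Z', append. Buffer now: "ZMMPQZMMPQZ"
  byte 7: read out[6]='M', append. Buffer now: "ZMMPQZMMPQZM"
  byte 8: read out[7]='M', append. Buffer now: "ZMMPQZMMPQZMM"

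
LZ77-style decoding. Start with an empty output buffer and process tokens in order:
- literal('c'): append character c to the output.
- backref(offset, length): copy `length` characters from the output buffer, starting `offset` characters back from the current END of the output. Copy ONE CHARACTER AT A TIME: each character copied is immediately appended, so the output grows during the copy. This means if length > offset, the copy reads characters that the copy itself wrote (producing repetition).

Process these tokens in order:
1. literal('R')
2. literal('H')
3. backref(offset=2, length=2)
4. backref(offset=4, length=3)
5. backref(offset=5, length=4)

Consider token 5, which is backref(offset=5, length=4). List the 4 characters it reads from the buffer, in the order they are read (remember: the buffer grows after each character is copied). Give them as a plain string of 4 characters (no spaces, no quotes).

Answer: RHRH

Derivation:
Token 1: literal('R'). Output: "R"
Token 2: literal('H'). Output: "RH"
Token 3: backref(off=2, len=2). Copied 'RH' from pos 0. Output: "RHRH"
Token 4: backref(off=4, len=3). Copied 'RHR' from pos 0. Output: "RHRHRHR"
Token 5: backref(off=5, len=4). Buffer before: "RHRHRHR" (len 7)
  byte 1: read out[2]='R', append. Buffer now: "RHRHRHRR"
  byte 2: read out[3]='H', append. Buffer now: "RHRHRHRRH"
  byte 3: read out[4]='R', append. Buffer now: "RHRHRHRRHR"
  byte 4: read out[5]='H', append. Buffer now: "RHRHRHRRHRH"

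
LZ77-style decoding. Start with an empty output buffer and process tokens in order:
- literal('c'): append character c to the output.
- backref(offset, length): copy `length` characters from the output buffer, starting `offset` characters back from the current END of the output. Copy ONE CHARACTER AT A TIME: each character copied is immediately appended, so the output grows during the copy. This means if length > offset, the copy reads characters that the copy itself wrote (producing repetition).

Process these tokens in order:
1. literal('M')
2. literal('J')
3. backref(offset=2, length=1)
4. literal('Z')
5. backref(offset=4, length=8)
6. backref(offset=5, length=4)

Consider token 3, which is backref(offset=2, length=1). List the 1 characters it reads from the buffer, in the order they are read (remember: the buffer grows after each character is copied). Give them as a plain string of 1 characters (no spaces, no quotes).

Answer: M

Derivation:
Token 1: literal('M'). Output: "M"
Token 2: literal('J'). Output: "MJ"
Token 3: backref(off=2, len=1). Buffer before: "MJ" (len 2)
  byte 1: read out[0]='M', append. Buffer now: "MJM"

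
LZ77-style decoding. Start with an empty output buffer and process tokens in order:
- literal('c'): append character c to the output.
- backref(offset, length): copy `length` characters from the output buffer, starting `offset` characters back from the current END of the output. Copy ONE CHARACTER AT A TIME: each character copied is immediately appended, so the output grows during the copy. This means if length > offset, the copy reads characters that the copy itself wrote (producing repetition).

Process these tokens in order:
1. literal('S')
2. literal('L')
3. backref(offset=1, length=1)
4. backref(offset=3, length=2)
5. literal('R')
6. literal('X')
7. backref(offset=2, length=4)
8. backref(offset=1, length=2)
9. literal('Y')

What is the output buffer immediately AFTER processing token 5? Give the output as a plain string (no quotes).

Token 1: literal('S'). Output: "S"
Token 2: literal('L'). Output: "SL"
Token 3: backref(off=1, len=1). Copied 'L' from pos 1. Output: "SLL"
Token 4: backref(off=3, len=2). Copied 'SL' from pos 0. Output: "SLLSL"
Token 5: literal('R'). Output: "SLLSLR"

Answer: SLLSLR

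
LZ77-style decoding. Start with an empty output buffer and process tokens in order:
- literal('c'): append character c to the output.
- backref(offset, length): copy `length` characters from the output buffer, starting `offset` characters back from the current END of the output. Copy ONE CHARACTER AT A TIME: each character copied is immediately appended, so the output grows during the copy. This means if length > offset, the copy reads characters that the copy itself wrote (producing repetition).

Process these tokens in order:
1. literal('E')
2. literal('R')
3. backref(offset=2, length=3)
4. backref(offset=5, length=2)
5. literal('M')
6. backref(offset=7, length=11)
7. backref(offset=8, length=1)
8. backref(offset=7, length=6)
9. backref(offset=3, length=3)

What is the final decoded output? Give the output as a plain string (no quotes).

Answer: EREREERMREREERMREREERMREREERE

Derivation:
Token 1: literal('E'). Output: "E"
Token 2: literal('R'). Output: "ER"
Token 3: backref(off=2, len=3) (overlapping!). Copied 'ERE' from pos 0. Output: "ERERE"
Token 4: backref(off=5, len=2). Copied 'ER' from pos 0. Output: "EREREER"
Token 5: literal('M'). Output: "EREREERM"
Token 6: backref(off=7, len=11) (overlapping!). Copied 'REREERMRERE' from pos 1. Output: "EREREERMREREERMRERE"
Token 7: backref(off=8, len=1). Copied 'E' from pos 11. Output: "EREREERMREREERMREREE"
Token 8: backref(off=7, len=6). Copied 'RMRERE' from pos 13. Output: "EREREERMREREERMREREERMRERE"
Token 9: backref(off=3, len=3). Copied 'ERE' from pos 23. Output: "EREREERMREREERMREREERMREREERE"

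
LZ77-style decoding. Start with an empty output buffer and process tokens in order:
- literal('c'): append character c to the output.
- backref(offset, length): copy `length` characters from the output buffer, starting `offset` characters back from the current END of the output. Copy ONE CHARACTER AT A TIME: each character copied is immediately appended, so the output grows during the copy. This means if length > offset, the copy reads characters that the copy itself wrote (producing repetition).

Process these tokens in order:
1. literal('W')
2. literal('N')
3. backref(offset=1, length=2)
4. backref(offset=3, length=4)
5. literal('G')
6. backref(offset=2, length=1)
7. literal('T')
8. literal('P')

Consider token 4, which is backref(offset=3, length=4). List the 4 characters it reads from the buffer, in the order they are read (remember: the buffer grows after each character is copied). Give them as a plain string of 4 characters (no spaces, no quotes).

Token 1: literal('W'). Output: "W"
Token 2: literal('N'). Output: "WN"
Token 3: backref(off=1, len=2) (overlapping!). Copied 'NN' from pos 1. Output: "WNNN"
Token 4: backref(off=3, len=4). Buffer before: "WNNN" (len 4)
  byte 1: read out[1]='N', append. Buffer now: "WNNNN"
  byte 2: read out[2]='N', append. Buffer now: "WNNNNN"
  byte 3: read out[3]='N', append. Buffer now: "WNNNNNN"
  byte 4: read out[4]='N', append. Buffer now: "WNNNNNNN"

Answer: NNNN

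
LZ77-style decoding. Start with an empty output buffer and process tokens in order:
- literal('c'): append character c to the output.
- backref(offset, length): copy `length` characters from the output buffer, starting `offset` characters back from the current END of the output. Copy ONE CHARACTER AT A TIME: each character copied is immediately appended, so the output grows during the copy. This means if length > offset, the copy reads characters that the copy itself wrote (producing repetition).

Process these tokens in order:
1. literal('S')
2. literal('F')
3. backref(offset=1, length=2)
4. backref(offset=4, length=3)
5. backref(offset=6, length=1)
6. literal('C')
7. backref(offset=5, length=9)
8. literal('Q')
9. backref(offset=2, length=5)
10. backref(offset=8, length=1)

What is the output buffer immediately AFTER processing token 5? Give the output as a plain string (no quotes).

Token 1: literal('S'). Output: "S"
Token 2: literal('F'). Output: "SF"
Token 3: backref(off=1, len=2) (overlapping!). Copied 'FF' from pos 1. Output: "SFFF"
Token 4: backref(off=4, len=3). Copied 'SFF' from pos 0. Output: "SFFFSFF"
Token 5: backref(off=6, len=1). Copied 'F' from pos 1. Output: "SFFFSFFF"

Answer: SFFFSFFF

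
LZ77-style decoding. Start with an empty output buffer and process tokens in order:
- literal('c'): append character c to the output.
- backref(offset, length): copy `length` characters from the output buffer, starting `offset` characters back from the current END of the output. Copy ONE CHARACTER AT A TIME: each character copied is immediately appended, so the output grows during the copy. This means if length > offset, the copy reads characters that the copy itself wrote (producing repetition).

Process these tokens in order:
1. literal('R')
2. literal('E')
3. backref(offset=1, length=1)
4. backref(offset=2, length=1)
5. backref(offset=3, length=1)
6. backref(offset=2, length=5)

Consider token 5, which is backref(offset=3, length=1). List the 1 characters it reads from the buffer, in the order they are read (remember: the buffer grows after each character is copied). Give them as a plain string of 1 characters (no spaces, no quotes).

Token 1: literal('R'). Output: "R"
Token 2: literal('E'). Output: "RE"
Token 3: backref(off=1, len=1). Copied 'E' from pos 1. Output: "REE"
Token 4: backref(off=2, len=1). Copied 'E' from pos 1. Output: "REEE"
Token 5: backref(off=3, len=1). Buffer before: "REEE" (len 4)
  byte 1: read out[1]='E', append. Buffer now: "REEEE"

Answer: E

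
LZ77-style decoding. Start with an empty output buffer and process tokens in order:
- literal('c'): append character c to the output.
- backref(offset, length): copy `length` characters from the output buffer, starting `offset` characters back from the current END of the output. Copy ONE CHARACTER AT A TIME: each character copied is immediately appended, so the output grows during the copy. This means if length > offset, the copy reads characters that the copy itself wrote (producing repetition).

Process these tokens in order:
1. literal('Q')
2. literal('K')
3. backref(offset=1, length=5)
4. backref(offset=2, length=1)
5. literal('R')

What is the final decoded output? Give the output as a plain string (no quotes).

Answer: QKKKKKKKR

Derivation:
Token 1: literal('Q'). Output: "Q"
Token 2: literal('K'). Output: "QK"
Token 3: backref(off=1, len=5) (overlapping!). Copied 'KKKKK' from pos 1. Output: "QKKKKKK"
Token 4: backref(off=2, len=1). Copied 'K' from pos 5. Output: "QKKKKKKK"
Token 5: literal('R'). Output: "QKKKKKKKR"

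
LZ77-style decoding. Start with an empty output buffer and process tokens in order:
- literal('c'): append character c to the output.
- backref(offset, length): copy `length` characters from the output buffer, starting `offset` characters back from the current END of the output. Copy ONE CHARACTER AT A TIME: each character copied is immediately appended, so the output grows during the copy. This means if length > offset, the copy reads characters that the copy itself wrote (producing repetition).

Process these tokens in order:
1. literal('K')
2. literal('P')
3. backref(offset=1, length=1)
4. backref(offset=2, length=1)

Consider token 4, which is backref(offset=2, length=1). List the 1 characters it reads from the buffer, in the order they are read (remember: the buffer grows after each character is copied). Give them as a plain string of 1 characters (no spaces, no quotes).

Answer: P

Derivation:
Token 1: literal('K'). Output: "K"
Token 2: literal('P'). Output: "KP"
Token 3: backref(off=1, len=1). Copied 'P' from pos 1. Output: "KPP"
Token 4: backref(off=2, len=1). Buffer before: "KPP" (len 3)
  byte 1: read out[1]='P', append. Buffer now: "KPPP"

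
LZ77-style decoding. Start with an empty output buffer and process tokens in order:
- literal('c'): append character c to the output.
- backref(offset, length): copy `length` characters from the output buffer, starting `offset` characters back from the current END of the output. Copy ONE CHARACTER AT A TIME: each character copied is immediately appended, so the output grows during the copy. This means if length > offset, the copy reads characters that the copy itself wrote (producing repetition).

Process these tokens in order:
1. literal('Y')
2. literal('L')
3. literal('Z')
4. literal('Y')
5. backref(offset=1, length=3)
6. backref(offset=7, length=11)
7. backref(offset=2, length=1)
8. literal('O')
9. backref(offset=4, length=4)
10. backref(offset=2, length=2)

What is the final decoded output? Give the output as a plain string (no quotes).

Token 1: literal('Y'). Output: "Y"
Token 2: literal('L'). Output: "YL"
Token 3: literal('Z'). Output: "YLZ"
Token 4: literal('Y'). Output: "YLZY"
Token 5: backref(off=1, len=3) (overlapping!). Copied 'YYY' from pos 3. Output: "YLZYYYY"
Token 6: backref(off=7, len=11) (overlapping!). Copied 'YLZYYYYYLZY' from pos 0. Output: "YLZYYYYYLZYYYYYLZY"
Token 7: backref(off=2, len=1). Copied 'Z' from pos 16. Output: "YLZYYYYYLZYYYYYLZYZ"
Token 8: literal('O'). Output: "YLZYYYYYLZYYYYYLZYZO"
Token 9: backref(off=4, len=4). Copied 'ZYZO' from pos 16. Output: "YLZYYYYYLZYYYYYLZYZOZYZO"
Token 10: backref(off=2, len=2). Copied 'ZO' from pos 22. Output: "YLZYYYYYLZYYYYYLZYZOZYZOZO"

Answer: YLZYYYYYLZYYYYYLZYZOZYZOZO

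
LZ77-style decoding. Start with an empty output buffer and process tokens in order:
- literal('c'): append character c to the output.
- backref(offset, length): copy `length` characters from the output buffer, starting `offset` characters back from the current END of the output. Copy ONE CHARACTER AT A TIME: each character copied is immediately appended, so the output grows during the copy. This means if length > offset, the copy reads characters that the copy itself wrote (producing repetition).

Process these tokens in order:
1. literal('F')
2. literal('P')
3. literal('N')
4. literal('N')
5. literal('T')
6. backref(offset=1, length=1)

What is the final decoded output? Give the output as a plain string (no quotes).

Answer: FPNNTT

Derivation:
Token 1: literal('F'). Output: "F"
Token 2: literal('P'). Output: "FP"
Token 3: literal('N'). Output: "FPN"
Token 4: literal('N'). Output: "FPNN"
Token 5: literal('T'). Output: "FPNNT"
Token 6: backref(off=1, len=1). Copied 'T' from pos 4. Output: "FPNNTT"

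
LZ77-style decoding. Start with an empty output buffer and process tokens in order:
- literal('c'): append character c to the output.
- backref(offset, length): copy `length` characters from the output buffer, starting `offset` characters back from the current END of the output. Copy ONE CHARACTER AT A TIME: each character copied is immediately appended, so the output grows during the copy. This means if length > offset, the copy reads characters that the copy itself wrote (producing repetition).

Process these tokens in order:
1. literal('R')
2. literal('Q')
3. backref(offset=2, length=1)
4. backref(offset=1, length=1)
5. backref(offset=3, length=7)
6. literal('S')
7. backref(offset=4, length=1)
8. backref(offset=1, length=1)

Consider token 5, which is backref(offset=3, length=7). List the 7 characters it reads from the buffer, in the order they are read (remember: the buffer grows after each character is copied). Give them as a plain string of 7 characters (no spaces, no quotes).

Token 1: literal('R'). Output: "R"
Token 2: literal('Q'). Output: "RQ"
Token 3: backref(off=2, len=1). Copied 'R' from pos 0. Output: "RQR"
Token 4: backref(off=1, len=1). Copied 'R' from pos 2. Output: "RQRR"
Token 5: backref(off=3, len=7). Buffer before: "RQRR" (len 4)
  byte 1: read out[1]='Q', append. Buffer now: "RQRRQ"
  byte 2: read out[2]='R', append. Buffer now: "RQRRQR"
  byte 3: read out[3]='R', append. Buffer now: "RQRRQRR"
  byte 4: read out[4]='Q', append. Buffer now: "RQRRQRRQ"
  byte 5: read out[5]='R', append. Buffer now: "RQRRQRRQR"
  byte 6: read out[6]='R', append. Buffer now: "RQRRQRRQRR"
  byte 7: read out[7]='Q', append. Buffer now: "RQRRQRRQRRQ"

Answer: QRRQRRQ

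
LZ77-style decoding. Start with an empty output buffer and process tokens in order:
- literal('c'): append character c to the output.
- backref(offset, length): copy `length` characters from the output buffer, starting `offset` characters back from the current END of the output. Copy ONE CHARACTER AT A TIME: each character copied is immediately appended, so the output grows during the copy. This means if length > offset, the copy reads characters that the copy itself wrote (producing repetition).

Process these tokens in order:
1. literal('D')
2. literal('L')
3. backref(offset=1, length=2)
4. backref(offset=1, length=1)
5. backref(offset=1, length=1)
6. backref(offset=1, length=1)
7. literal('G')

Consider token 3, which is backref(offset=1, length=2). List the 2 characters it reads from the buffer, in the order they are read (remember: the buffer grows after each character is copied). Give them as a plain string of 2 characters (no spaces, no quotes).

Token 1: literal('D'). Output: "D"
Token 2: literal('L'). Output: "DL"
Token 3: backref(off=1, len=2). Buffer before: "DL" (len 2)
  byte 1: read out[1]='L', append. Buffer now: "DLL"
  byte 2: read out[2]='L', append. Buffer now: "DLLL"

Answer: LL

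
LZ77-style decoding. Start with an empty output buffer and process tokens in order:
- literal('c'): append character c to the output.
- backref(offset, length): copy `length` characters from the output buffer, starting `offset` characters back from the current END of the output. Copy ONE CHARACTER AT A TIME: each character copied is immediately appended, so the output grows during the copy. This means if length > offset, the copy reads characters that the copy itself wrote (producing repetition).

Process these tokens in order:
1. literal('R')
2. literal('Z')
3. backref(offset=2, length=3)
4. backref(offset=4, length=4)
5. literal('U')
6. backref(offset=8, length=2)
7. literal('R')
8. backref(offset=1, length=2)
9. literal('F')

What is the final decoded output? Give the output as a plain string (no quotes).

Token 1: literal('R'). Output: "R"
Token 2: literal('Z'). Output: "RZ"
Token 3: backref(off=2, len=3) (overlapping!). Copied 'RZR' from pos 0. Output: "RZRZR"
Token 4: backref(off=4, len=4). Copied 'ZRZR' from pos 1. Output: "RZRZRZRZR"
Token 5: literal('U'). Output: "RZRZRZRZRU"
Token 6: backref(off=8, len=2). Copied 'RZ' from pos 2. Output: "RZRZRZRZRURZ"
Token 7: literal('R'). Output: "RZRZRZRZRURZR"
Token 8: backref(off=1, len=2) (overlapping!). Copied 'RR' from pos 12. Output: "RZRZRZRZRURZRRR"
Token 9: literal('F'). Output: "RZRZRZRZRURZRRRF"

Answer: RZRZRZRZRURZRRRF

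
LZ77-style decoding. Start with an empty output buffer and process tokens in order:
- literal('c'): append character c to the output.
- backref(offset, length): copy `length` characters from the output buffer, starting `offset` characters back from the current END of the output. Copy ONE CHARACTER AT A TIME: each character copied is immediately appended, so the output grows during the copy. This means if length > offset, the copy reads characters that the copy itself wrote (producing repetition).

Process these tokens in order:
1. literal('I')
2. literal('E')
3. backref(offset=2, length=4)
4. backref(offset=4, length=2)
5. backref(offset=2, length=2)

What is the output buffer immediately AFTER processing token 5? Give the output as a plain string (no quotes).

Token 1: literal('I'). Output: "I"
Token 2: literal('E'). Output: "IE"
Token 3: backref(off=2, len=4) (overlapping!). Copied 'IEIE' from pos 0. Output: "IEIEIE"
Token 4: backref(off=4, len=2). Copied 'IE' from pos 2. Output: "IEIEIEIE"
Token 5: backref(off=2, len=2). Copied 'IE' from pos 6. Output: "IEIEIEIEIE"

Answer: IEIEIEIEIE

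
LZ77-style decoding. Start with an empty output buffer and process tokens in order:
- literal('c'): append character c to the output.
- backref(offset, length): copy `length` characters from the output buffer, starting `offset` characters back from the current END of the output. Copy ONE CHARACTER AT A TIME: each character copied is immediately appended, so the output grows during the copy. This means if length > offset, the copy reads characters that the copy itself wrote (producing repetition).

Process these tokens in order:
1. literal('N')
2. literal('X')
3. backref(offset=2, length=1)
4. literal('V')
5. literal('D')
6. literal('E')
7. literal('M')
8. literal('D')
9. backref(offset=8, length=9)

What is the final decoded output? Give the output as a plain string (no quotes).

Token 1: literal('N'). Output: "N"
Token 2: literal('X'). Output: "NX"
Token 3: backref(off=2, len=1). Copied 'N' from pos 0. Output: "NXN"
Token 4: literal('V'). Output: "NXNV"
Token 5: literal('D'). Output: "NXNVD"
Token 6: literal('E'). Output: "NXNVDE"
Token 7: literal('M'). Output: "NXNVDEM"
Token 8: literal('D'). Output: "NXNVDEMD"
Token 9: backref(off=8, len=9) (overlapping!). Copied 'NXNVDEMDN' from pos 0. Output: "NXNVDEMDNXNVDEMDN"

Answer: NXNVDEMDNXNVDEMDN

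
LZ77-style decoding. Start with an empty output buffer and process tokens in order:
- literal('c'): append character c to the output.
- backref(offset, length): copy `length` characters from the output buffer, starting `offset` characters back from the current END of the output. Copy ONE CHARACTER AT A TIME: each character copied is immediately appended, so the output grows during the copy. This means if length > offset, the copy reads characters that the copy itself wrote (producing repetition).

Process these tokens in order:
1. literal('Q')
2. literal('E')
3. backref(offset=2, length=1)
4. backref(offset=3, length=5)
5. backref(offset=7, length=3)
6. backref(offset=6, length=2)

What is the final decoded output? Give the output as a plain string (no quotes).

Answer: QEQQEQQEEQQQQ

Derivation:
Token 1: literal('Q'). Output: "Q"
Token 2: literal('E'). Output: "QE"
Token 3: backref(off=2, len=1). Copied 'Q' from pos 0. Output: "QEQ"
Token 4: backref(off=3, len=5) (overlapping!). Copied 'QEQQE' from pos 0. Output: "QEQQEQQE"
Token 5: backref(off=7, len=3). Copied 'EQQ' from pos 1. Output: "QEQQEQQEEQQ"
Token 6: backref(off=6, len=2). Copied 'QQ' from pos 5. Output: "QEQQEQQEEQQQQ"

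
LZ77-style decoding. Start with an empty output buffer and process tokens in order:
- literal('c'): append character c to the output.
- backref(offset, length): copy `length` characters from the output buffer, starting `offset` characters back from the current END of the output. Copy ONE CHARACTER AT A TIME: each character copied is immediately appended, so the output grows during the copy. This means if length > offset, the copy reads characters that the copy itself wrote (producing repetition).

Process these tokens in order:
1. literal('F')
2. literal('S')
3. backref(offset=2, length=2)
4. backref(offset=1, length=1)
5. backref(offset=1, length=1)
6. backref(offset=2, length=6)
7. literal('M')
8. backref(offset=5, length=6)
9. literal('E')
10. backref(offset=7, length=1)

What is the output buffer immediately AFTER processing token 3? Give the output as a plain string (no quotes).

Answer: FSFS

Derivation:
Token 1: literal('F'). Output: "F"
Token 2: literal('S'). Output: "FS"
Token 3: backref(off=2, len=2). Copied 'FS' from pos 0. Output: "FSFS"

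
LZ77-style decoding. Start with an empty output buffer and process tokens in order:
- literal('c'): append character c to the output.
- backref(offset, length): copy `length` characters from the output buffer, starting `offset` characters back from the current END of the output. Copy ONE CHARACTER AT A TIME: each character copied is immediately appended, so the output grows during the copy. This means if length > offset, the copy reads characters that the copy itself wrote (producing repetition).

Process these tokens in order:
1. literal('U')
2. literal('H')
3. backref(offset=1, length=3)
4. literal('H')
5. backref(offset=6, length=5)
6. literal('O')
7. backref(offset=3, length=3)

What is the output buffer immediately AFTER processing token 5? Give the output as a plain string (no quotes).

Token 1: literal('U'). Output: "U"
Token 2: literal('H'). Output: "UH"
Token 3: backref(off=1, len=3) (overlapping!). Copied 'HHH' from pos 1. Output: "UHHHH"
Token 4: literal('H'). Output: "UHHHHH"
Token 5: backref(off=6, len=5). Copied 'UHHHH' from pos 0. Output: "UHHHHHUHHHH"

Answer: UHHHHHUHHHH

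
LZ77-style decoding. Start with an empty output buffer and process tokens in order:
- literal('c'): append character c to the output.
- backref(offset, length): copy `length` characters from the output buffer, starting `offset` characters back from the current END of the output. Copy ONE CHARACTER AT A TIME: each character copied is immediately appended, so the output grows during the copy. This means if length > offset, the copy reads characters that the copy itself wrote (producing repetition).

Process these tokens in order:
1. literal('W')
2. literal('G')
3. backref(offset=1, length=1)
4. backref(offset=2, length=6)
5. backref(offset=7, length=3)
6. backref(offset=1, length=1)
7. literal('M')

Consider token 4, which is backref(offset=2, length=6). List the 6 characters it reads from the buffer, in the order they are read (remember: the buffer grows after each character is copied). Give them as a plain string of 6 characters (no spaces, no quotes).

Token 1: literal('W'). Output: "W"
Token 2: literal('G'). Output: "WG"
Token 3: backref(off=1, len=1). Copied 'G' from pos 1. Output: "WGG"
Token 4: backref(off=2, len=6). Buffer before: "WGG" (len 3)
  byte 1: read out[1]='G', append. Buffer now: "WGGG"
  byte 2: read out[2]='G', append. Buffer now: "WGGGG"
  byte 3: read out[3]='G', append. Buffer now: "WGGGGG"
  byte 4: read out[4]='G', append. Buffer now: "WGGGGGG"
  byte 5: read out[5]='G', append. Buffer now: "WGGGGGGG"
  byte 6: read out[6]='G', append. Buffer now: "WGGGGGGGG"

Answer: GGGGGG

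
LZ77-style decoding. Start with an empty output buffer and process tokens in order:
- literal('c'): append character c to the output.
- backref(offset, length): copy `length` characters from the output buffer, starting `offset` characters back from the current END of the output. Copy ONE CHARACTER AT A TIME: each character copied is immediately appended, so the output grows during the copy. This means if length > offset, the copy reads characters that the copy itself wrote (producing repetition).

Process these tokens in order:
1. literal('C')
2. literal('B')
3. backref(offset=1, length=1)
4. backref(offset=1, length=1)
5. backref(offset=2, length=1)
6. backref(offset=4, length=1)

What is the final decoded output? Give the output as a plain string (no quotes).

Answer: CBBBBB

Derivation:
Token 1: literal('C'). Output: "C"
Token 2: literal('B'). Output: "CB"
Token 3: backref(off=1, len=1). Copied 'B' from pos 1. Output: "CBB"
Token 4: backref(off=1, len=1). Copied 'B' from pos 2. Output: "CBBB"
Token 5: backref(off=2, len=1). Copied 'B' from pos 2. Output: "CBBBB"
Token 6: backref(off=4, len=1). Copied 'B' from pos 1. Output: "CBBBBB"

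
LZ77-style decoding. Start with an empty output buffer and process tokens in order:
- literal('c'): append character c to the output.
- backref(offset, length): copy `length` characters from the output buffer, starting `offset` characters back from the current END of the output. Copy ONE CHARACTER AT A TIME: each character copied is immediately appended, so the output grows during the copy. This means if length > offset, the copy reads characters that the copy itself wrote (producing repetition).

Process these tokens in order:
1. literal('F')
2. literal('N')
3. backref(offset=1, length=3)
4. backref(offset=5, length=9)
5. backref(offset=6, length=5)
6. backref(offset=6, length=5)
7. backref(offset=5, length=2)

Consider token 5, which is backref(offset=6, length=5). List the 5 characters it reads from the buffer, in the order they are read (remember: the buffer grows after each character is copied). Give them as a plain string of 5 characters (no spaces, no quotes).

Token 1: literal('F'). Output: "F"
Token 2: literal('N'). Output: "FN"
Token 3: backref(off=1, len=3) (overlapping!). Copied 'NNN' from pos 1. Output: "FNNNN"
Token 4: backref(off=5, len=9) (overlapping!). Copied 'FNNNNFNNN' from pos 0. Output: "FNNNNFNNNNFNNN"
Token 5: backref(off=6, len=5). Buffer before: "FNNNNFNNNNFNNN" (len 14)
  byte 1: read out[8]='N', append. Buffer now: "FNNNNFNNNNFNNNN"
  byte 2: read out[9]='N', append. Buffer now: "FNNNNFNNNNFNNNNN"
  byte 3: read out[10]='F', append. Buffer now: "FNNNNFNNNNFNNNNNF"
  byte 4: read out[11]='N', append. Buffer now: "FNNNNFNNNNFNNNNNFN"
  byte 5: read out[12]='N', append. Buffer now: "FNNNNFNNNNFNNNNNFNN"

Answer: NNFNN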